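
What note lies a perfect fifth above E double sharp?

B##

E up a perfect fifth is B, so the target letter is B.
From E##, a perfect fifth is 7 semitones up: B##.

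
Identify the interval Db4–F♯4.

augmented third

The letter names run D→F, a span of 2 letter steps, so the interval is some kind of third.
Db to F# is 5 semitones. A major third is 4, so 5 makes it augmented.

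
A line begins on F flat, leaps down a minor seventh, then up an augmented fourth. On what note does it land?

A minor seventh down from Fb is Gb (letter G, 10 semitones down).
An augmented fourth up from Gb is C (letter C, 6 semitones up).

C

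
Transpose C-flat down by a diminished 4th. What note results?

G

C down a perfect fourth is G, so the target letter is G.
From Cb, a diminished fourth is 4 semitones down: G.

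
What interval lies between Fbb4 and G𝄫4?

Counting letters F–G gives a second.
Fbb→Gbb = 2 semitones, exactly the major second.

major second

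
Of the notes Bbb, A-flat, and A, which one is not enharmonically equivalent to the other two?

Ab

In 12-tone equal temperament, enharmonic equivalents share a pitch class. Bbb is pitch class 9; Ab is pitch class 8; A is pitch class 9.
Bbb and A share pitch class 9, while Ab is pitch class 8.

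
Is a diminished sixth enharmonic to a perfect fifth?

Yes

A diminished sixth spans 7 semitones; a perfect fifth spans 7.
They are enharmonically equivalent.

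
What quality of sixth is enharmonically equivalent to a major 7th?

doubly augmented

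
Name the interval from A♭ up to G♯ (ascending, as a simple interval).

augmented seventh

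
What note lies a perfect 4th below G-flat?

Db

A fourth below G lands on the letter D.
A perfect fourth spans 5 semitones, so Gb moves to pitch class 1. On the letter D that is Db.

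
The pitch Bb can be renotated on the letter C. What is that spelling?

Cbb

Plain C sits 2 semitones above Bb, so on the letter C the same pitch needs a double flat: Cbb.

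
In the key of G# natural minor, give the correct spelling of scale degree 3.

B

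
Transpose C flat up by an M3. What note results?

Eb

C up a major third is E, so the target letter is E.
From Cb, a major third is 4 semitones up: Eb.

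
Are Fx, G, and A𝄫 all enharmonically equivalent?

F## is pitch class 7; G is pitch class 7; Abb is pitch class 7.
All spellings map to pitch class 7, so they are enharmonically equivalent.

Yes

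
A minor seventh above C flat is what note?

Bbb

C up a major seventh is B, so the target letter is B.
From Cb, a minor seventh is 10 semitones up: Bbb.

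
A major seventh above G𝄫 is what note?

Fb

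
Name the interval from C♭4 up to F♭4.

perfect fourth

The letter names run C→F, a span of 3 letter steps, so the interval is some kind of fourth.
Cb to Fb is 5 semitones. A perfect fourth is 5, so 5 makes it perfect.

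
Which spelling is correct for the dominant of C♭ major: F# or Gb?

Gb

Each scale degree takes a distinct letter name. Degree 5 of a scale on C must use the letter G.
Gb and F# are enharmonically the same pitch, but only Gb uses the letter G, so it is the correct spelling here.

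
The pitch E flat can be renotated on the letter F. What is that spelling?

Plain F sits 2 semitones above Eb, so on the letter F the same pitch needs a double flat: Fbb.

Fbb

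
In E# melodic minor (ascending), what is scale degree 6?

C##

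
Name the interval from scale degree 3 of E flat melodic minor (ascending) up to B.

augmented third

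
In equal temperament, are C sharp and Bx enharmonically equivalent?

Yes

C# is pitch class 1; B## is pitch class 1.
All spellings map to pitch class 1, so they are enharmonically equivalent.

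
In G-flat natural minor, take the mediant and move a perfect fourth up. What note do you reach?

The mediant of Gb natural minor is Bbb.
A perfect fourth (5 semitones) above Bbb lands on the letter E, giving Ebb.

Ebb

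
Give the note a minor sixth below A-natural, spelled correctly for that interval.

A sixth below A lands on the letter C.
A minor sixth spans 8 semitones, so A moves to pitch class 1. On the letter C that is C#.

C#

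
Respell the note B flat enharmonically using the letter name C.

Cbb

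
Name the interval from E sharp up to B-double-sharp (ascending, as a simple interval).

augmented fifth

The letter names run E→B, a span of 4 letter steps, so the interval is some kind of fifth.
E# to B## is 8 semitones. A perfect fifth is 7, so 8 makes it augmented.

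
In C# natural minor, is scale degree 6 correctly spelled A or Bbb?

Each scale degree takes a distinct letter name. Degree 6 of a scale on C must use the letter A.
A and Bbb are enharmonically the same pitch, but only A uses the letter A, so it is the correct spelling here.

A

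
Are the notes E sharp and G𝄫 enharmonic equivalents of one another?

E# = pitch class 5 and Gbb = pitch class 5 — the same pitch class, so they are enharmonic equivalents.

Yes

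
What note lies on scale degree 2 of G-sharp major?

The G# major scale runs G# A# B# C# D# E# F##.
Degree 2 is A#.

A#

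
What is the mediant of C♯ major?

E#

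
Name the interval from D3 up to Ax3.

The letter names run D→A, a span of 4 letter steps, so the interval is some kind of fifth.
D to A## is 9 semitones. A perfect fifth is 7, so 9 makes it doubly augmented.

doubly augmented fifth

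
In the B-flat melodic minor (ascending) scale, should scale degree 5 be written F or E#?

F

Each scale degree takes a distinct letter name. Degree 5 of a scale on B must use the letter F.
F and E# are enharmonically the same pitch, but only F uses the letter F, so it is the correct spelling here.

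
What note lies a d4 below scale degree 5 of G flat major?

A

Scale degree 5 of Gb major is Db.
A diminished fourth (4 semitones) below Db lands on the letter A, giving A.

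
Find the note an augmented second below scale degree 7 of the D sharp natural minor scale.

Bb

Scale degree 7 of D# natural minor is C#.
An augmented second (3 semitones) below C# lands on the letter B, giving Bb.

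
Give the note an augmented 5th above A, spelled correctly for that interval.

A fifth above A lands on the letter E.
An augmented fifth spans 8 semitones, so A moves to pitch class 5. On the letter E that is E#.

E#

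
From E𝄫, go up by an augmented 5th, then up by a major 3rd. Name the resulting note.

D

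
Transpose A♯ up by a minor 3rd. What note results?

C#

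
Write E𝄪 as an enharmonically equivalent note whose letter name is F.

E## is pitch class 6. The letter F alone is pitch class 5.
To reach pitch class 6 from F requires an offset of +1 semitone, i.e. sharp: F#.

F#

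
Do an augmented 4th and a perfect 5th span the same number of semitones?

An augmented fourth spans 6 semitones; a perfect fifth spans 7.
The spans differ, so they are not enharmonic equivalents.

No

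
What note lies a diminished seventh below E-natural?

A seventh below E lands on the letter F.
A diminished seventh spans 9 semitones, so E moves to pitch class 7. On the letter F that is F##.

F##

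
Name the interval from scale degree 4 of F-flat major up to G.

augmented sixth

Scale degree 4 of Fb major is Bbb.
Bbb up to G: letters B→G make it a sixth; 10 semitones makes it augmented.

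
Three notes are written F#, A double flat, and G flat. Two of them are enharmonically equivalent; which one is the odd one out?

In 12-tone equal temperament, enharmonic equivalents share a pitch class. F# is pitch class 6; Abb is pitch class 7; Gb is pitch class 6.
F# and Gb share pitch class 6, while Abb is pitch class 7.

Abb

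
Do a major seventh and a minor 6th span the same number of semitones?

A major seventh spans 11 semitones; a minor sixth spans 8.
The spans differ, so they are not enharmonic equivalents.

No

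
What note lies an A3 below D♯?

Bb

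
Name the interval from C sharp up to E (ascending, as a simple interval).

The letter names run C→E, a span of 2 letter steps, so the interval is some kind of third.
C# to E is 3 semitones. A major third is 4, so 3 makes it minor.

minor third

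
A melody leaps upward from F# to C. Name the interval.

diminished fifth

The letter names run F→C, a span of 4 letter steps, so the interval is some kind of fifth.
F# to C is 6 semitones. A perfect fifth is 7, so 6 makes it diminished.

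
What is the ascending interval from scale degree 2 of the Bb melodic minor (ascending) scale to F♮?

perfect fourth

Scale degree 2 of Bb melodic minor (ascending) is C.
C up to F: letters C→F make it a fourth; 5 semitones makes it perfect.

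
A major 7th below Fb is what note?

F down a major seventh is Gb, so the target letter is G.
From Fb, a major seventh is 11 semitones down: Gbb.

Gbb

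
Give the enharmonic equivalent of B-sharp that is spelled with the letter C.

C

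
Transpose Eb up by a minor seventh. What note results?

Db

A seventh above E lands on the letter D.
A minor seventh spans 10 semitones, so Eb moves to pitch class 1. On the letter D that is Db.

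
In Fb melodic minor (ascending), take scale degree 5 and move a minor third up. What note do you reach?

Ebb

Scale degree 5 of Fb melodic minor (ascending) is Cb.
A minor third (3 semitones) above Cb lands on the letter E, giving Ebb.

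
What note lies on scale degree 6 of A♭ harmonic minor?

The Ab harmonic minor scale runs Ab Bb Cb Db Eb Fb G.
Degree 6 is Fb.

Fb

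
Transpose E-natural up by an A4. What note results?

E up a perfect fourth is A, so the target letter is A.
From E, an augmented fourth is 6 semitones up: A#.

A#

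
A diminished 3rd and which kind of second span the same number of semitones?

A diminished third spans 2 semitones.
A second spanning 2 semitones is major (the major second is 2).

major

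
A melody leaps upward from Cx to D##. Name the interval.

The letter names run C→D, a span of 1 letter step, so the interval is some kind of second.
C## to D## is 2 semitones. A major second is 2, so 2 makes it major.

major second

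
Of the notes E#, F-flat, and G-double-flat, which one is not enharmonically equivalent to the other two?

Fb

In 12-tone equal temperament, enharmonic equivalents share a pitch class. E# is pitch class 5; Fb is pitch class 4; Gbb is pitch class 5.
E# and Gbb share pitch class 5, while Fb is pitch class 4.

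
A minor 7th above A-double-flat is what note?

Gbb

A seventh above A lands on the letter G.
A minor seventh spans 10 semitones, so Abb moves to pitch class 5. On the letter G that is Gbb.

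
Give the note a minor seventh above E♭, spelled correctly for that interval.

Db

A seventh above E lands on the letter D.
A minor seventh spans 10 semitones, so Eb moves to pitch class 1. On the letter D that is Db.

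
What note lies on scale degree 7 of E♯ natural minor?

D#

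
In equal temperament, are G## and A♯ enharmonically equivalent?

No

G## is pitch class 9; A# is pitch class 10.
The pitch classes differ (9 vs. 10), so they are not enharmonic equivalents.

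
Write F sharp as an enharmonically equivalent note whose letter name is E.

Plain E sits 2 semitones below F#, so on the letter E the same pitch needs a double sharp: E##.

E##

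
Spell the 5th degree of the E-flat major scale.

Degree 5 takes the letter 4 steps above E, which is B.
In major, degree 5 sits 7 semitones above the tonic. Eb + 7 semitones is pitch class 10, spelled on B as Bb.

Bb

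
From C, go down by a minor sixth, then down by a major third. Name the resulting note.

A minor sixth down from C is E (letter E, 8 semitones down).
A major third down from E is C (letter C, 4 semitones down).

C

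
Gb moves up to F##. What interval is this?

doubly augmented seventh

Counting letters G–A–B–C–D–E–F gives a seventh.
Gb→F## = 13 semitones, 2 wider than the major seventh (11), so doubly augmented.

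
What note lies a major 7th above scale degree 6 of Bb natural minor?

F

Scale degree 6 of Bb natural minor is Gb.
A major seventh (11 semitones) above Gb lands on the letter F, giving F.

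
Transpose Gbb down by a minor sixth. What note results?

Bbb

A sixth below G lands on the letter B.
A minor sixth spans 8 semitones, so Gbb moves to pitch class 9. On the letter B that is Bbb.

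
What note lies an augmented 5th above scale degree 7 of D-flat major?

G#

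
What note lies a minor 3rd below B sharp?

G##

B down a major third is G, so the target letter is G.
From B#, a minor third is 3 semitones down: G##.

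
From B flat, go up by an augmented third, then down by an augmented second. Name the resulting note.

An augmented third up from Bb is D# (letter D, 5 semitones up).
An augmented second down from D# is C (letter C, 3 semitones down).

C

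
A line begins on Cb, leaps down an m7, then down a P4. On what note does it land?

A minor seventh down from Cb is Db (letter D, 10 semitones down).
A perfect fourth down from Db is Ab (letter A, 5 semitones down).

Ab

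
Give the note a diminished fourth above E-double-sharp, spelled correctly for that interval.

A#

A fourth above E lands on the letter A.
A diminished fourth spans 4 semitones, so E## moves to pitch class 10. On the letter A that is A#.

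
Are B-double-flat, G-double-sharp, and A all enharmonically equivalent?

Bbb is pitch class 9; G## is pitch class 9; A is pitch class 9.
All spellings map to pitch class 9, so they are enharmonically equivalent.

Yes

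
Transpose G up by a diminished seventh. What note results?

Fb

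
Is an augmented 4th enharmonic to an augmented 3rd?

An augmented fourth spans 6 semitones; an augmented third spans 5.
The spans differ, so they are not enharmonic equivalents.

No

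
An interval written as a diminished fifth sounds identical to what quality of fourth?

augmented

A diminished fifth spans 6 semitones.
A fourth spanning 6 semitones is augmented (the perfect fourth is 5).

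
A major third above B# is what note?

D##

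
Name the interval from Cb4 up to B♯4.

doubly augmented seventh

The letter names run C→B, a span of 6 letter steps, so the interval is some kind of seventh.
Cb to B# is 13 semitones. A major seventh is 11, so 13 makes it doubly augmented.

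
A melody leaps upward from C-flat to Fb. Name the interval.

perfect fourth

Counting letters C–D–E–F gives a fourth.
Cb→Fb = 5 semitones, exactly the perfect fourth.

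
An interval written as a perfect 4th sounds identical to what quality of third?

A perfect fourth spans 5 semitones.
A third spanning 5 semitones is augmented (the major third is 4).

augmented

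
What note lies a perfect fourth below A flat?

A down a perfect fourth is E, so the target letter is E.
From Ab, a perfect fourth is 5 semitones down: Eb.

Eb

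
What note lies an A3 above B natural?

A third above B lands on the letter D.
An augmented third spans 5 semitones, so B moves to pitch class 4. On the letter D that is D##.

D##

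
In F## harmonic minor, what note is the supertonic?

G##

The F## harmonic minor scale runs F## G## A# B# C## D# E##.
Degree 2 is G##.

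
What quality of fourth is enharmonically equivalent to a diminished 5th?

augmented

A diminished fifth spans 6 semitones.
A fourth spanning 6 semitones is augmented (the perfect fourth is 5).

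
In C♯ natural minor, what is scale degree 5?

Degree 5 takes the letter 4 steps above C, which is G.
In natural minor, degree 5 sits 7 semitones above the tonic. C# + 7 semitones is pitch class 8, spelled on G as G#.

G#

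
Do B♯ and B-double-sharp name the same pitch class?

Two spellings are enharmonically equivalent only if they share a pitch class.
Here B# → 0, B## → 1; 0 ≠ 1, so they are not.

No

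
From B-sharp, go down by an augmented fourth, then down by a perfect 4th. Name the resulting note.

C#

An augmented fourth down from B# is F# (letter F, 6 semitones down).
A perfect fourth down from F# is C# (letter C, 5 semitones down).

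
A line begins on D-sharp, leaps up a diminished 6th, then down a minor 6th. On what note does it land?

D

A diminished sixth up from D# is Bb (letter B, 7 semitones up).
A minor sixth down from Bb is D (letter D, 8 semitones down).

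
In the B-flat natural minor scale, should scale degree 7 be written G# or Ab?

Each scale degree takes a distinct letter name. Degree 7 of a scale on B must use the letter A.
Ab and G# are enharmonically the same pitch, but only Ab uses the letter A, so it is the correct spelling here.

Ab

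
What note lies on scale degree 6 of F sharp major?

D#

The F# major scale runs F# G# A# B C# D# E#.
Degree 6 is D#.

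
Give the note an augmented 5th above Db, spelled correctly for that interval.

A fifth above D lands on the letter A.
An augmented fifth spans 8 semitones, so Db moves to pitch class 9. On the letter A that is A.

A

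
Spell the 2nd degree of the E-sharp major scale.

F##

The E# major scale runs E# F## G## A# B# C## D##.
Degree 2 is F##.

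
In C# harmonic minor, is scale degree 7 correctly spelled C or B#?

Each scale degree takes a distinct letter name. Degree 7 of a scale on C must use the letter B.
B# and C are enharmonically the same pitch, but only B# uses the letter B, so it is the correct spelling here.

B#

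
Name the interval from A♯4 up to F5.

diminished sixth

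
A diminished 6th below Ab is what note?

A down a major sixth is C, so the target letter is C.
From Ab, a diminished sixth is 7 semitones down: C#.

C#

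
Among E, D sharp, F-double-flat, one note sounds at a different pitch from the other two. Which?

E

In 12-tone equal temperament, enharmonic equivalents share a pitch class. E is pitch class 4; D# is pitch class 3; Fbb is pitch class 3.
D# and Fbb share pitch class 3, while E is pitch class 4.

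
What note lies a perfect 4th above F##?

A fourth above F lands on the letter B.
A perfect fourth spans 5 semitones, so F## moves to pitch class 0. On the letter B that is B#.

B#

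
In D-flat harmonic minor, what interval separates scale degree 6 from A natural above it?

Scale degree 6 of Db harmonic minor is Bbb.
Bbb up to A: letters B→A make it a seventh; 12 semitones makes it augmented.

augmented seventh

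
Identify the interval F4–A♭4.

The letter names run F→A, a span of 2 letter steps, so the interval is some kind of third.
F to Ab is 3 semitones. A major third is 4, so 3 makes it minor.

minor third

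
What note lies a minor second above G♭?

Abb

G up a major second is A, so the target letter is A.
From Gb, a minor second is 1 semitone up: Abb.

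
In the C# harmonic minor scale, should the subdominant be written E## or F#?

Each scale degree takes a distinct letter name. Degree 4 of a scale on C must use the letter F.
F# and E## are enharmonically the same pitch, but only F# uses the letter F, so it is the correct spelling here.

F#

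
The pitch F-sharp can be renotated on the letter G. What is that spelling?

F# is pitch class 6. The letter G alone is pitch class 7.
To reach pitch class 6 from G requires an offset of -1 semitone, i.e. flat: Gb.

Gb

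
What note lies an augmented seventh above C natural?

B#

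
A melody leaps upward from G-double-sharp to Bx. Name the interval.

The letter names run G→B, a span of 2 letter steps, so the interval is some kind of third.
G## to B## is 4 semitones. A major third is 4, so 4 makes it major.

major third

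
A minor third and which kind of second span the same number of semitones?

augmented

A minor third spans 3 semitones.
A second spanning 3 semitones is augmented (the major second is 2).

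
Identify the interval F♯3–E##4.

augmented seventh

Counting letters F–G–A–B–C–D–E gives a seventh.
F#→E## = 12 semitones, 1 wider than the major seventh (11), so augmented.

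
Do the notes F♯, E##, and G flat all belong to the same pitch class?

F# = pitch class 6 and E## = pitch class 6 and Gb = pitch class 6 — the same pitch class, so they are enharmonic equivalents.

Yes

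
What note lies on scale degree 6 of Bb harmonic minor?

Gb

The Bb harmonic minor scale runs Bb C Db Eb F Gb A.
Degree 6 is Gb.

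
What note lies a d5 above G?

Db

A fifth above G lands on the letter D.
A diminished fifth spans 6 semitones, so G moves to pitch class 1. On the letter D that is Db.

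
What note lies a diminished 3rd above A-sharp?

A up a major third is C#, so the target letter is C.
From A#, a diminished third is 2 semitones up: C.

C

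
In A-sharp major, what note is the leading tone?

G##

Degree 7 takes the letter 6 steps above A, which is G.
In major, degree 7 sits 11 semitones above the tonic. A# + 11 semitones is pitch class 9, spelled on G as G##.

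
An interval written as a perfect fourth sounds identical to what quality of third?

A perfect fourth spans 5 semitones.
A third spanning 5 semitones is augmented (the major third is 4).

augmented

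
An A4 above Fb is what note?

A fourth above F lands on the letter B.
An augmented fourth spans 6 semitones, so Fb moves to pitch class 10. On the letter B that is Bb.

Bb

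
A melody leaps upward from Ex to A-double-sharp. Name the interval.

Counting letters E–F–G–A gives a fourth.
E##→A## = 5 semitones, exactly the perfect fourth.

perfect fourth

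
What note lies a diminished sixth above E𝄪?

E up a major sixth is C#, so the target letter is C.
From E##, a diminished sixth is 7 semitones up: C#.

C#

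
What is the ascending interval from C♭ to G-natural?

The letter names run C→G, a span of 4 letter steps, so the interval is some kind of fifth.
Cb to G is 8 semitones. A perfect fifth is 7, so 8 makes it augmented.

augmented fifth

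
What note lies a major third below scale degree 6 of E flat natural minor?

Scale degree 6 of Eb natural minor is Cb.
A major third (4 semitones) below Cb lands on the letter A, giving Abb.

Abb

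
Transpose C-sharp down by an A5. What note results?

A fifth below C lands on the letter F.
An augmented fifth spans 8 semitones, so C# moves to pitch class 5. On the letter F that is F.

F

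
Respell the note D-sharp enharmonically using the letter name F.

D# is pitch class 3. The letter F alone is pitch class 5.
To reach pitch class 3 from F requires an offset of -2 semitones, i.e. double flat: Fbb.

Fbb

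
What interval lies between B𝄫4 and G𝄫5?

Counting letters B–C–D–E–F–G gives a sixth.
Bbb→Gbb = 8 semitones, 1 narrower than the major sixth (9), so minor.

minor sixth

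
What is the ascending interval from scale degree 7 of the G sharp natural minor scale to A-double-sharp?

augmented third

Scale degree 7 of G# natural minor is F#.
F# up to A##: letters F→A make it a third; 5 semitones makes it augmented.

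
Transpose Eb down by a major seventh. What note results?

A seventh below E lands on the letter F.
A major seventh spans 11 semitones, so Eb moves to pitch class 4. On the letter F that is Fb.

Fb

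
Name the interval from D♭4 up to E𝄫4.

Counting letters D–E gives a second.
Db→Ebb = 1 semitone, 1 narrower than the major second (2), so minor.

minor second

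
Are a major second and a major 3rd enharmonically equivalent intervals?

No

A major second spans 2 semitones; a major third spans 4.
The spans differ, so they are not enharmonic equivalents.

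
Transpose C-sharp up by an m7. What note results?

B

A seventh above C lands on the letter B.
A minor seventh spans 10 semitones, so C# moves to pitch class 11. On the letter B that is B.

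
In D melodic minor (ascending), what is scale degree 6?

Degree 6 takes the letter 5 steps above D, which is B.
In melodic minor (ascending), degree 6 sits 9 semitones above the tonic. D + 9 semitones is pitch class 11, spelled on B as B.

B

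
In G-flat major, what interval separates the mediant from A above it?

major seventh

The mediant of Gb major is Bb.
Bb up to A: letters B→A make it a seventh; 11 semitones makes it major.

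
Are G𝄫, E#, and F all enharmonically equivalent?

Yes

Gbb is pitch class 5; E# is pitch class 5; F is pitch class 5.
All spellings map to pitch class 5, so they are enharmonically equivalent.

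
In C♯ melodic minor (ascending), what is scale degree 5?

The C# melodic minor (ascending) scale runs C# D# E F# G# A# B#.
Degree 5 is G#.

G#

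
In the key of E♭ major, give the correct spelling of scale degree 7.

The Eb major scale runs Eb F G Ab Bb C D.
Degree 7 is D.

D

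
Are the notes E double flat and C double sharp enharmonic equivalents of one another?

Yes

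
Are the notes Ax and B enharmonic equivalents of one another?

A## = pitch class 11 and B = pitch class 11 — the same pitch class, so they are enharmonic equivalents.

Yes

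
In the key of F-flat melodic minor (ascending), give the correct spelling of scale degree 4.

The Fb melodic minor (ascending) scale runs Fb Gb Abb Bbb Cb Db Eb.
Degree 4 is Bbb.

Bbb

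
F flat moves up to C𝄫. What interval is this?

diminished fifth

Counting letters F–G–A–B–C gives a fifth.
Fb→Cbb = 6 semitones, 1 narrower than the perfect fifth (7), so diminished.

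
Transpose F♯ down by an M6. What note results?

A

F down a major sixth is Ab, so the target letter is A.
From F#, a major sixth is 9 semitones down: A.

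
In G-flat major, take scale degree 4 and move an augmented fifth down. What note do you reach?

Fbb

Scale degree 4 of Gb major is Cb.
An augmented fifth (8 semitones) below Cb lands on the letter F, giving Fbb.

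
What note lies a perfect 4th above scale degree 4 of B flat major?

Scale degree 4 of Bb major is Eb.
A perfect fourth (5 semitones) above Eb lands on the letter A, giving Ab.

Ab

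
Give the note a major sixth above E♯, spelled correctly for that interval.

C##

A sixth above E lands on the letter C.
A major sixth spans 9 semitones, so E# moves to pitch class 2. On the letter C that is C##.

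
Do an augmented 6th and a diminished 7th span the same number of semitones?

No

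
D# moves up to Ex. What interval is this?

augmented second

The letter names run D→E, a span of 1 letter step, so the interval is some kind of second.
D# to E## is 3 semitones. A major second is 2, so 3 makes it augmented.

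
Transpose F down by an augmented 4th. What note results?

A fourth below F lands on the letter C.
An augmented fourth spans 6 semitones, so F moves to pitch class 11. On the letter C that is Cb.

Cb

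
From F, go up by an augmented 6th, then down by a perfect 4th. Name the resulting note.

An augmented sixth up from F is D# (letter D, 10 semitones up).
A perfect fourth down from D# is A# (letter A, 5 semitones down).

A#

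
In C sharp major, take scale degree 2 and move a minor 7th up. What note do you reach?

C#

Scale degree 2 of C# major is D#.
A minor seventh (10 semitones) above D# lands on the letter C, giving C#.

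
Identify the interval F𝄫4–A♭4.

The letter names run F→A, a span of 2 letter steps, so the interval is some kind of third.
Fbb to Ab is 5 semitones. A major third is 4, so 5 makes it augmented.

augmented third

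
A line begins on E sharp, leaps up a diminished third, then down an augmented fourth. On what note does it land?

A diminished third up from E# is G (letter G, 2 semitones up).
An augmented fourth down from G is Db (letter D, 6 semitones down).

Db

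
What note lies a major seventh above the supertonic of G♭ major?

G

The supertonic of Gb major is Ab.
A major seventh (11 semitones) above Ab lands on the letter G, giving G.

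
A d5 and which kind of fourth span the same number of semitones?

augmented

A diminished fifth spans 6 semitones.
A fourth spanning 6 semitones is augmented (the perfect fourth is 5).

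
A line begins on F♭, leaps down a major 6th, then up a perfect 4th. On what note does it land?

Dbb

A major sixth down from Fb is Abb (letter A, 9 semitones down).
A perfect fourth up from Abb is Dbb (letter D, 5 semitones up).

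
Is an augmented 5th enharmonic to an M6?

No

An augmented fifth spans 8 semitones; a major sixth spans 9.
The spans differ, so they are not enharmonic equivalents.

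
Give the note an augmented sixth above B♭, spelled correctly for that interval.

A sixth above B lands on the letter G.
An augmented sixth spans 10 semitones, so Bb moves to pitch class 8. On the letter G that is G#.

G#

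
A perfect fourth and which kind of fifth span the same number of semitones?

A perfect fourth spans 5 semitones.
A fifth spanning 5 semitones is doubly diminished (the perfect fifth is 7).

doubly diminished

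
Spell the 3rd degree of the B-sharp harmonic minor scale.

D#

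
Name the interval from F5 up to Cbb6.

Counting letters F–G–A–B–C gives a fifth.
F→Cbb = 5 semitones, 2 narrower than the perfect fifth (7), so doubly diminished.

doubly diminished fifth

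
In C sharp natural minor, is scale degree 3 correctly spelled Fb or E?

E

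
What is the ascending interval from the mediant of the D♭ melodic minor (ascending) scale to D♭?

major sixth

The mediant of Db melodic minor (ascending) is Fb.
Fb up to Db: letters F→D make it a sixth; 9 semitones makes it major.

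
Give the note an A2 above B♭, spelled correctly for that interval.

B up a major second is C#, so the target letter is C.
From Bb, an augmented second is 3 semitones up: C#.

C#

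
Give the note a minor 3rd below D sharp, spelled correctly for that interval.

D down a major third is Bb, so the target letter is B.
From D#, a minor third is 3 semitones down: B#.

B#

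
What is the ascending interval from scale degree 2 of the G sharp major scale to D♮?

Scale degree 2 of G# major is A#.
A# up to D: letters A→D make it a fourth; 4 semitones makes it diminished.

diminished fourth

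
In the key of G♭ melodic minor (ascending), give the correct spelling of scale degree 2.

Ab

Degree 2 takes the letter 1 step above G, which is A.
In melodic minor (ascending), degree 2 sits 2 semitones above the tonic. Gb + 2 semitones is pitch class 8, spelled on A as Ab.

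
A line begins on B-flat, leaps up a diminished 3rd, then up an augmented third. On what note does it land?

F

A diminished third up from Bb is Dbb (letter D, 2 semitones up).
An augmented third up from Dbb is F (letter F, 5 semitones up).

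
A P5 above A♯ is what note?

E#

A up a perfect fifth is E, so the target letter is E.
From A#, a perfect fifth is 7 semitones up: E#.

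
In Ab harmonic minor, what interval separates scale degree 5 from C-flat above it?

Scale degree 5 of Ab harmonic minor is Eb.
Eb up to Cb: letters E→C make it a sixth; 8 semitones makes it minor.

minor sixth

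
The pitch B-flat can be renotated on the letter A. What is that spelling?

Plain A sits 1 semitone below Bb, so on the letter A the same pitch needs a sharp: A#.

A#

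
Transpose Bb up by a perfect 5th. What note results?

F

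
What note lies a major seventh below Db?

A seventh below D lands on the letter E.
A major seventh spans 11 semitones, so Db moves to pitch class 2. On the letter E that is Ebb.

Ebb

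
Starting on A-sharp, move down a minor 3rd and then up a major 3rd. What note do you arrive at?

A##

A minor third down from A# is F## (letter F, 3 semitones down).
A major third up from F## is A## (letter A, 4 semitones up).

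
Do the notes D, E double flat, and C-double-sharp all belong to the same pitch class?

D is pitch class 2; Ebb is pitch class 2; C## is pitch class 2.
All spellings map to pitch class 2, so they are enharmonically equivalent.

Yes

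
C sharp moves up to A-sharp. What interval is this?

major sixth

The letter names run C→A, a span of 5 letter steps, so the interval is some kind of sixth.
C# to A# is 9 semitones. A major sixth is 9, so 9 makes it major.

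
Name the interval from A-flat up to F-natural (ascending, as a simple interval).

major sixth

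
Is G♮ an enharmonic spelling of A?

No

Two spellings are enharmonically equivalent only if they share a pitch class.
Here G → 7, A → 9; 7 ≠ 9, so they are not.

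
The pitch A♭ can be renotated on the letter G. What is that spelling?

Plain G sits 1 semitone below Ab, so on the letter G the same pitch needs a sharp: G#.

G#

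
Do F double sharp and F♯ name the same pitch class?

Two spellings are enharmonically equivalent only if they share a pitch class.
Here F## → 7, F# → 6; 6 ≠ 7, so they are not.

No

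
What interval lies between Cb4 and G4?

Counting letters C–D–E–F–G gives a fifth.
Cb→G = 8 semitones, 1 wider than the perfect fifth (7), so augmented.

augmented fifth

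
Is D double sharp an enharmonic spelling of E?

D## = pitch class 4 and E = pitch class 4 — the same pitch class, so they are enharmonic equivalents.

Yes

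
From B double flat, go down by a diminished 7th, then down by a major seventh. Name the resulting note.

Db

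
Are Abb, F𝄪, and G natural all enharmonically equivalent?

Yes

Abb is pitch class 7; F## is pitch class 7; G is pitch class 7.
All spellings map to pitch class 7, so they are enharmonically equivalent.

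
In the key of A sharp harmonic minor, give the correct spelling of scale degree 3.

C#

The A# harmonic minor scale runs A# B# C# D# E# F# G##.
Degree 3 is C#.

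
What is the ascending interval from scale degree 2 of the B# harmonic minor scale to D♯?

minor second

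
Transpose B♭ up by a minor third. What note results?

Db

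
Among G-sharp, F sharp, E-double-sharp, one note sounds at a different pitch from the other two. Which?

In 12-tone equal temperament, enharmonic equivalents share a pitch class. G# is pitch class 8; F# is pitch class 6; E## is pitch class 6.
F# and E## share pitch class 6, while G# is pitch class 8.

G#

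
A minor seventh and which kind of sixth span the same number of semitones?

A minor seventh spans 10 semitones.
A sixth spanning 10 semitones is augmented (the major sixth is 9).

augmented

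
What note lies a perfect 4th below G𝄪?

A fourth below G lands on the letter D.
A perfect fourth spans 5 semitones, so G## moves to pitch class 4. On the letter D that is D##.

D##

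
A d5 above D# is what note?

D up a perfect fifth is A, so the target letter is A.
From D#, a diminished fifth is 6 semitones up: A.

A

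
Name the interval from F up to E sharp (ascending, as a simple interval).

augmented seventh

The letter names run F→E, a span of 6 letter steps, so the interval is some kind of seventh.
F to E# is 12 semitones. A major seventh is 11, so 12 makes it augmented.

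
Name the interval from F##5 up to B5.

diminished fourth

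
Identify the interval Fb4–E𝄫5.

minor seventh

Counting letters F–G–A–B–C–D–E gives a seventh.
Fb→Ebb = 10 semitones, 1 narrower than the major seventh (11), so minor.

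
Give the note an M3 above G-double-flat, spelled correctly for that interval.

A third above G lands on the letter B.
A major third spans 4 semitones, so Gbb moves to pitch class 9. On the letter B that is Bbb.

Bbb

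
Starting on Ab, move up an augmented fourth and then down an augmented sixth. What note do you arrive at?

An augmented fourth up from Ab is D (letter D, 6 semitones up).
An augmented sixth down from D is Fb (letter F, 10 semitones down).

Fb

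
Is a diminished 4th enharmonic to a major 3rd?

A diminished fourth spans 4 semitones; a major third spans 4.
They are enharmonically equivalent.

Yes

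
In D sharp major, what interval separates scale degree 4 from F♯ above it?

Scale degree 4 of D# major is G#.
G# up to F#: letters G→F make it a seventh; 10 semitones makes it minor.

minor seventh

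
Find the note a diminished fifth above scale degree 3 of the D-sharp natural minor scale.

C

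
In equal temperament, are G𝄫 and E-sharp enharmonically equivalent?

Gbb is pitch class 5; E# is pitch class 5.
All spellings map to pitch class 5, so they are enharmonically equivalent.

Yes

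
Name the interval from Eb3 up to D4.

Counting letters E–F–G–A–B–C–D gives a seventh.
Eb→D = 11 semitones, exactly the major seventh.

major seventh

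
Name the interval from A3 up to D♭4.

The letter names run A→D, a span of 3 letter steps, so the interval is some kind of fourth.
A to Db is 4 semitones. A perfect fourth is 5, so 4 makes it diminished.

diminished fourth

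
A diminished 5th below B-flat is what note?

B down a perfect fifth is E, so the target letter is E.
From Bb, a diminished fifth is 6 semitones down: E.

E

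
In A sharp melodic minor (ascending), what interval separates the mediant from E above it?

The mediant of A# melodic minor (ascending) is C#.
C# up to E: letters C→E make it a third; 3 semitones makes it minor.

minor third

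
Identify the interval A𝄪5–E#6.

Counting letters A–B–C–D–E gives a fifth.
A##→E# = 6 semitones, 1 narrower than the perfect fifth (7), so diminished.

diminished fifth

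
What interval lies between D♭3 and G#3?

Counting letters D–E–F–G gives a fourth.
Db→G# = 7 semitones, 2 wider than the perfect fourth (5), so doubly augmented.

doubly augmented fourth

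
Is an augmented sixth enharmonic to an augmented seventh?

No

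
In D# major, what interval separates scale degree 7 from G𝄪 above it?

perfect fifth

Scale degree 7 of D# major is C##.
C## up to G##: letters C→G make it a fifth; 7 semitones makes it perfect.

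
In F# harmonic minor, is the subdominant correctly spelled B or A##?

Each scale degree takes a distinct letter name. Degree 4 of a scale on F must use the letter B.
B and A## are enharmonically the same pitch, but only B uses the letter B, so it is the correct spelling here.

B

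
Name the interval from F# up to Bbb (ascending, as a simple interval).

doubly diminished fourth

Counting letters F–G–A–B gives a fourth.
F#→Bbb = 3 semitones, 2 narrower than the perfect fourth (5), so doubly diminished.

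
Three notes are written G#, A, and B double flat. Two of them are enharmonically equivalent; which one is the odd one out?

G#

In 12-tone equal temperament, enharmonic equivalents share a pitch class. G# is pitch class 8; A is pitch class 9; Bbb is pitch class 9.
A and Bbb share pitch class 9, while G# is pitch class 8.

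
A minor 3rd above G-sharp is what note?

G up a major third is B, so the target letter is B.
From G#, a minor third is 3 semitones up: B.

B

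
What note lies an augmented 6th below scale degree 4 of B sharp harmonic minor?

G

Scale degree 4 of B# harmonic minor is E#.
An augmented sixth (10 semitones) below E# lands on the letter G, giving G.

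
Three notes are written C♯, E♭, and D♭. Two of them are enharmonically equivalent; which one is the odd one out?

Eb

In 12-tone equal temperament, enharmonic equivalents share a pitch class. C# is pitch class 1; Eb is pitch class 3; Db is pitch class 1.
C# and Db share pitch class 1, while Eb is pitch class 3.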